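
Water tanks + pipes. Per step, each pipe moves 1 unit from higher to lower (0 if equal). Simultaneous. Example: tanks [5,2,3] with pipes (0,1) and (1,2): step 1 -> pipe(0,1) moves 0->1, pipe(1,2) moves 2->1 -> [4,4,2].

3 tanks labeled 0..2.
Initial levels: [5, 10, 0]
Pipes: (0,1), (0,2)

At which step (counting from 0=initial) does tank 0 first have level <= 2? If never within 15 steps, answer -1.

Answer: -1

Derivation:
Step 1: flows [1->0,0->2] -> levels [5 9 1]
Step 2: flows [1->0,0->2] -> levels [5 8 2]
Step 3: flows [1->0,0->2] -> levels [5 7 3]
Step 4: flows [1->0,0->2] -> levels [5 6 4]
Step 5: flows [1->0,0->2] -> levels [5 5 5]
Step 6: flows [0=1,0=2] -> levels [5 5 5]
  -> stable; tank 0 stays at 5 > 2
Tank 0 never reaches <=2 within 15 steps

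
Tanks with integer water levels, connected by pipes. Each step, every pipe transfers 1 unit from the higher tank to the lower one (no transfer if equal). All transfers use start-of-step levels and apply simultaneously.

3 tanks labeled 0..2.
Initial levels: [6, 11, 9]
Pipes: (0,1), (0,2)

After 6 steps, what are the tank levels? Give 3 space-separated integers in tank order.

Step 1: flows [1->0,2->0] -> levels [8 10 8]
Step 2: flows [1->0,0=2] -> levels [9 9 8]
Step 3: flows [0=1,0->2] -> levels [8 9 9]
Step 4: flows [1->0,2->0] -> levels [10 8 8]
Step 5: flows [0->1,0->2] -> levels [8 9 9]
  -> period-2 cycle: step 5 state = step 3 state
  -> state at step 6: (6-3) mod 2 = 1, same as step 4 -> [10 8 8]

Answer: 10 8 8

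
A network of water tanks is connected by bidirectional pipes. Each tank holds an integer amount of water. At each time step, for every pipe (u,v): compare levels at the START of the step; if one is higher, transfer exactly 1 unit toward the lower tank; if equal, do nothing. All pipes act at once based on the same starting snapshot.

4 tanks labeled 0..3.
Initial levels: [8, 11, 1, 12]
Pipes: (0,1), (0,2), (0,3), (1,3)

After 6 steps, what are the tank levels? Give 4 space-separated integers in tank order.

Answer: 9 8 7 8

Derivation:
Step 1: flows [1->0,0->2,3->0,3->1] -> levels [9 11 2 10]
Step 2: flows [1->0,0->2,3->0,1->3] -> levels [10 9 3 10]
Step 3: flows [0->1,0->2,0=3,3->1] -> levels [8 11 4 9]
Step 4: flows [1->0,0->2,3->0,1->3] -> levels [9 9 5 9]
Step 5: flows [0=1,0->2,0=3,1=3] -> levels [8 9 6 9]
Step 6: flows [1->0,0->2,3->0,1=3] -> levels [9 8 7 8]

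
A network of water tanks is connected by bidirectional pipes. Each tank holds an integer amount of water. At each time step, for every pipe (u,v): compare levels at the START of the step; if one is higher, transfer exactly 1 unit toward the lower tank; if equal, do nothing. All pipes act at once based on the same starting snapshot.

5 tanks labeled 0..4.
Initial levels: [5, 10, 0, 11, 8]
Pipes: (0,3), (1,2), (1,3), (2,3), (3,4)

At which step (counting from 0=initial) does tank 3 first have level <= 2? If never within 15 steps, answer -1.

Step 1: flows [3->0,1->2,3->1,3->2,3->4] -> levels [6 10 2 7 9]
Step 2: flows [3->0,1->2,1->3,3->2,4->3] -> levels [7 8 4 7 8]
Step 3: flows [0=3,1->2,1->3,3->2,4->3] -> levels [7 6 6 8 7]
Step 4: flows [3->0,1=2,3->1,3->2,3->4] -> levels [8 7 7 4 8]
Step 5: flows [0->3,1=2,1->3,2->3,4->3] -> levels [7 6 6 8 7]
  -> period-2 cycle (repeats step 3); tank 3 never drops to <=2
Tank 3 never reaches <=2 within 15 steps

Answer: -1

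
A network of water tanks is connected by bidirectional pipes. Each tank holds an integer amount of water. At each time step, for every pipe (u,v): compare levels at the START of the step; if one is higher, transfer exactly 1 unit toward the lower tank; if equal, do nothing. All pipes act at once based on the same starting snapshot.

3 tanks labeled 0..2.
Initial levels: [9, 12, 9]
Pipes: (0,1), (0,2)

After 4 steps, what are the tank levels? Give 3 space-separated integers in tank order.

Answer: 10 10 10

Derivation:
Step 1: flows [1->0,0=2] -> levels [10 11 9]
Step 2: flows [1->0,0->2] -> levels [10 10 10]
Step 3: flows [0=1,0=2] -> levels [10 10 10]
  -> stable; steps 4..4 unchanged -> [10 10 10]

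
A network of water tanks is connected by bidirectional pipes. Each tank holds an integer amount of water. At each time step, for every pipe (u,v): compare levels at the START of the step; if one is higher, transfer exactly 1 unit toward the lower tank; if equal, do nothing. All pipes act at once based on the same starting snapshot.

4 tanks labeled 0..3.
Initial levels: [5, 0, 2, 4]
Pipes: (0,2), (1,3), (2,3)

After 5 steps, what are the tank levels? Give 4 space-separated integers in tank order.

Step 1: flows [0->2,3->1,3->2] -> levels [4 1 4 2]
Step 2: flows [0=2,3->1,2->3] -> levels [4 2 3 2]
Step 3: flows [0->2,1=3,2->3] -> levels [3 2 3 3]
Step 4: flows [0=2,3->1,2=3] -> levels [3 3 3 2]
Step 5: flows [0=2,1->3,2->3] -> levels [3 2 2 4]

Answer: 3 2 2 4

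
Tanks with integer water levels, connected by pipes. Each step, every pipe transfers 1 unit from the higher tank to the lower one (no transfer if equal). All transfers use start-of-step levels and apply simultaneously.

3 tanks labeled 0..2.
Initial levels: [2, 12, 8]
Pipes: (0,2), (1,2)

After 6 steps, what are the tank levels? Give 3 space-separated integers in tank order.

Step 1: flows [2->0,1->2] -> levels [3 11 8]
Step 2: flows [2->0,1->2] -> levels [4 10 8]
Step 3: flows [2->0,1->2] -> levels [5 9 8]
Step 4: flows [2->0,1->2] -> levels [6 8 8]
Step 5: flows [2->0,1=2] -> levels [7 8 7]
Step 6: flows [0=2,1->2] -> levels [7 7 8]

Answer: 7 7 8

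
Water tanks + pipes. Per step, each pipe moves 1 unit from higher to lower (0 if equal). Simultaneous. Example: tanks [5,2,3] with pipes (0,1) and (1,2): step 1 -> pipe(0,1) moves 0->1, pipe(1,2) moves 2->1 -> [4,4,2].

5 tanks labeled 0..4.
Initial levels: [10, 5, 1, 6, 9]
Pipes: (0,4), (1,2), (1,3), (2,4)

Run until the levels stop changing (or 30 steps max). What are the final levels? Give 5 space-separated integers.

Answer: 8 4 7 6 6

Derivation:
Step 1: flows [0->4,1->2,3->1,4->2] -> levels [9 5 3 5 9]
Step 2: flows [0=4,1->2,1=3,4->2] -> levels [9 4 5 5 8]
Step 3: flows [0->4,2->1,3->1,4->2] -> levels [8 6 5 4 8]
Step 4: flows [0=4,1->2,1->3,4->2] -> levels [8 4 7 5 7]
Step 5: flows [0->4,2->1,3->1,2=4] -> levels [7 6 6 4 8]
Step 6: flows [4->0,1=2,1->3,4->2] -> levels [8 5 7 5 6]
Step 7: flows [0->4,2->1,1=3,2->4] -> levels [7 6 5 5 8]
Step 8: flows [4->0,1->2,1->3,4->2] -> levels [8 4 7 6 6]
Step 9: flows [0->4,2->1,3->1,2->4] -> levels [7 6 5 5 8]
  -> period-2 cycle: step 9 state = step 7 state; never stabilizes
  -> state at step 30: (30-7) mod 2 = 1, same as step 8 -> [8 4 7 6 6]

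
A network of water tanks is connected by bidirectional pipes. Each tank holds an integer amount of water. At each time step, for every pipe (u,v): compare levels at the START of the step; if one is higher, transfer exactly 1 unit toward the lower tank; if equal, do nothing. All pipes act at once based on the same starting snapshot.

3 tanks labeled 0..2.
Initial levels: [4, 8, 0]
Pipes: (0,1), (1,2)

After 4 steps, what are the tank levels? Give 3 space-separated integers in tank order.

Answer: 4 4 4

Derivation:
Step 1: flows [1->0,1->2] -> levels [5 6 1]
Step 2: flows [1->0,1->2] -> levels [6 4 2]
Step 3: flows [0->1,1->2] -> levels [5 4 3]
Step 4: flows [0->1,1->2] -> levels [4 4 4]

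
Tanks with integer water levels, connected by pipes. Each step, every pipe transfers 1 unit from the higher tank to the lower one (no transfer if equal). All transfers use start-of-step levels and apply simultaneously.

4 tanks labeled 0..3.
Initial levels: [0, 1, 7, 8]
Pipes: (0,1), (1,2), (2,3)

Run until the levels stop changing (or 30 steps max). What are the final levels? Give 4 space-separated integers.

Answer: 3 5 3 5

Derivation:
Step 1: flows [1->0,2->1,3->2] -> levels [1 1 7 7]
Step 2: flows [0=1,2->1,2=3] -> levels [1 2 6 7]
Step 3: flows [1->0,2->1,3->2] -> levels [2 2 6 6]
Step 4: flows [0=1,2->1,2=3] -> levels [2 3 5 6]
Step 5: flows [1->0,2->1,3->2] -> levels [3 3 5 5]
Step 6: flows [0=1,2->1,2=3] -> levels [3 4 4 5]
Step 7: flows [1->0,1=2,3->2] -> levels [4 3 5 4]
Step 8: flows [0->1,2->1,2->3] -> levels [3 5 3 5]
Step 9: flows [1->0,1->2,3->2] -> levels [4 3 5 4]
  -> period-2 cycle: step 9 state = step 7 state; never stabilizes
  -> state at step 30: (30-7) mod 2 = 1, same as step 8 -> [3 5 3 5]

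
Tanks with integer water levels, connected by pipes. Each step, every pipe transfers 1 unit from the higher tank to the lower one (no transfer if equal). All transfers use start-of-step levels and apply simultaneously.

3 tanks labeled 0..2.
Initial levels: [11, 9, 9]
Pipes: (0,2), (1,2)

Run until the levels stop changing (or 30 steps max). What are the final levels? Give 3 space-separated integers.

Step 1: flows [0->2,1=2] -> levels [10 9 10]
Step 2: flows [0=2,2->1] -> levels [10 10 9]
Step 3: flows [0->2,1->2] -> levels [9 9 11]
Step 4: flows [2->0,2->1] -> levels [10 10 9]
  -> period-2 cycle: step 4 state = step 2 state; never stabilizes
  -> state at step 30: (30-2) mod 2 = 0, same as step 2 -> [10 10 9]

Answer: 10 10 9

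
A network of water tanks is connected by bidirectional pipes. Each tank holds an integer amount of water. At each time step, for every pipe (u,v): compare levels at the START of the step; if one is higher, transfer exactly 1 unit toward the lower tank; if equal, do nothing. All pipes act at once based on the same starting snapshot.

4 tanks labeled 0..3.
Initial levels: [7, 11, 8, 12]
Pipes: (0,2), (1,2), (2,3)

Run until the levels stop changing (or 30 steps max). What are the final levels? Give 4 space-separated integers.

Step 1: flows [2->0,1->2,3->2] -> levels [8 10 9 11]
Step 2: flows [2->0,1->2,3->2] -> levels [9 9 10 10]
Step 3: flows [2->0,2->1,2=3] -> levels [10 10 8 10]
Step 4: flows [0->2,1->2,3->2] -> levels [9 9 11 9]
Step 5: flows [2->0,2->1,2->3] -> levels [10 10 8 10]
  -> period-2 cycle: step 5 state = step 3 state; never stabilizes
  -> state at step 30: (30-3) mod 2 = 1, same as step 4 -> [9 9 11 9]

Answer: 9 9 11 9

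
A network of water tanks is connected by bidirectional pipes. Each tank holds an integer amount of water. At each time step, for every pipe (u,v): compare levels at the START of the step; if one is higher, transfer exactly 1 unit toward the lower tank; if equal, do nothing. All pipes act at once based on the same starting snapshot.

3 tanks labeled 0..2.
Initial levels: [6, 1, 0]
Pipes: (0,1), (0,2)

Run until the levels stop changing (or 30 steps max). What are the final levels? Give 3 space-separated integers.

Step 1: flows [0->1,0->2] -> levels [4 2 1]
Step 2: flows [0->1,0->2] -> levels [2 3 2]
Step 3: flows [1->0,0=2] -> levels [3 2 2]
Step 4: flows [0->1,0->2] -> levels [1 3 3]
Step 5: flows [1->0,2->0] -> levels [3 2 2]
  -> period-2 cycle: step 5 state = step 3 state; never stabilizes
  -> state at step 30: (30-3) mod 2 = 1, same as step 4 -> [1 3 3]

Answer: 1 3 3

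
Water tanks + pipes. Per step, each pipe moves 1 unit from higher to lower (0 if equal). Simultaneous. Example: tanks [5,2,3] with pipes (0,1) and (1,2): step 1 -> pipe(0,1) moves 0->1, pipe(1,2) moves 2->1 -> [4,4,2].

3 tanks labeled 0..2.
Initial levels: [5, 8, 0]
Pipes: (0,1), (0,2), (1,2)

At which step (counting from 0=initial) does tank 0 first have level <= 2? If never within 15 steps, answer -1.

Step 1: flows [1->0,0->2,1->2] -> levels [5 6 2]
Step 2: flows [1->0,0->2,1->2] -> levels [5 4 4]
Step 3: flows [0->1,0->2,1=2] -> levels [3 5 5]
Step 4: flows [1->0,2->0,1=2] -> levels [5 4 4]
  -> period-2 cycle (repeats step 2); tank 0 never drops to <=2
Tank 0 never reaches <=2 within 15 steps

Answer: -1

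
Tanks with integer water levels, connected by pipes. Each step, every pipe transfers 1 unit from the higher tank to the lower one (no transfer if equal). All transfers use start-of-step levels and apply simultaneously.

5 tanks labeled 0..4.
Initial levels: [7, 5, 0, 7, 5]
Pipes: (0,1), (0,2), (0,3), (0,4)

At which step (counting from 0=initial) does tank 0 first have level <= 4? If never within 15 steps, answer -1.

Step 1: flows [0->1,0->2,0=3,0->4] -> levels [4 6 1 7 6]
Tank 0 first reaches <=4 at step 1

Answer: 1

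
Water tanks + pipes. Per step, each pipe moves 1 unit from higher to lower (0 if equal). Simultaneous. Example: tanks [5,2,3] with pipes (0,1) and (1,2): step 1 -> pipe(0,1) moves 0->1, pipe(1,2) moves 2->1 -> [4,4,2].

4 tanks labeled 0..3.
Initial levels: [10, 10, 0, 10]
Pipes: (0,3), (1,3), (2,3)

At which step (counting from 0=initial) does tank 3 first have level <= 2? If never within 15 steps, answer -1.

Step 1: flows [0=3,1=3,3->2] -> levels [10 10 1 9]
Step 2: flows [0->3,1->3,3->2] -> levels [9 9 2 10]
Step 3: flows [3->0,3->1,3->2] -> levels [10 10 3 7]
Step 4: flows [0->3,1->3,3->2] -> levels [9 9 4 8]
Step 5: flows [0->3,1->3,3->2] -> levels [8 8 5 9]
Step 6: flows [3->0,3->1,3->2] -> levels [9 9 6 6]
Step 7: flows [0->3,1->3,2=3] -> levels [8 8 6 8]
Step 8: flows [0=3,1=3,3->2] -> levels [8 8 7 7]
Step 9: flows [0->3,1->3,2=3] -> levels [7 7 7 9]
Step 10: flows [3->0,3->1,3->2] -> levels [8 8 8 6]
Step 11: flows [0->3,1->3,2->3] -> levels [7 7 7 9]
  -> period-2 cycle (repeats step 9); tank 3 never drops to <=2
Tank 3 never reaches <=2 within 15 steps

Answer: -1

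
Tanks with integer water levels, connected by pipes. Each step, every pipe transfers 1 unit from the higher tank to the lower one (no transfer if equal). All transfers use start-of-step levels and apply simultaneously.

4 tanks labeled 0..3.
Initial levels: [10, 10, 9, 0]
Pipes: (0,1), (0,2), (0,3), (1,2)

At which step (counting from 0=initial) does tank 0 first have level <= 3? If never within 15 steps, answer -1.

Answer: -1

Derivation:
Step 1: flows [0=1,0->2,0->3,1->2] -> levels [8 9 11 1]
Step 2: flows [1->0,2->0,0->3,2->1] -> levels [9 9 9 2]
Step 3: flows [0=1,0=2,0->3,1=2] -> levels [8 9 9 3]
Step 4: flows [1->0,2->0,0->3,1=2] -> levels [9 8 8 4]
Step 5: flows [0->1,0->2,0->3,1=2] -> levels [6 9 9 5]
Step 6: flows [1->0,2->0,0->3,1=2] -> levels [7 8 8 6]
Step 7: flows [1->0,2->0,0->3,1=2] -> levels [8 7 7 7]
Step 8: flows [0->1,0->2,0->3,1=2] -> levels [5 8 8 8]
Step 9: flows [1->0,2->0,3->0,1=2] -> levels [8 7 7 7]
  -> period-2 cycle (repeats step 7); tank 0 never drops to <=3
Tank 0 never reaches <=3 within 15 steps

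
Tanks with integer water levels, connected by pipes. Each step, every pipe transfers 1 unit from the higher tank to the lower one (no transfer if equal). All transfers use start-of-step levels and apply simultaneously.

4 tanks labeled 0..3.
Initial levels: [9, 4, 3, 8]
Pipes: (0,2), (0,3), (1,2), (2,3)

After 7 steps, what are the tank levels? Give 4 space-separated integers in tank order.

Answer: 7 6 4 7

Derivation:
Step 1: flows [0->2,0->3,1->2,3->2] -> levels [7 3 6 8]
Step 2: flows [0->2,3->0,2->1,3->2] -> levels [7 4 7 6]
Step 3: flows [0=2,0->3,2->1,2->3] -> levels [6 5 5 8]
Step 4: flows [0->2,3->0,1=2,3->2] -> levels [6 5 7 6]
Step 5: flows [2->0,0=3,2->1,2->3] -> levels [7 6 4 7]
Step 6: flows [0->2,0=3,1->2,3->2] -> levels [6 5 7 6]
  -> period-2 cycle: step 6 state = step 4 state
  -> state at step 7: (7-4) mod 2 = 1, same as step 5 -> [7 6 4 7]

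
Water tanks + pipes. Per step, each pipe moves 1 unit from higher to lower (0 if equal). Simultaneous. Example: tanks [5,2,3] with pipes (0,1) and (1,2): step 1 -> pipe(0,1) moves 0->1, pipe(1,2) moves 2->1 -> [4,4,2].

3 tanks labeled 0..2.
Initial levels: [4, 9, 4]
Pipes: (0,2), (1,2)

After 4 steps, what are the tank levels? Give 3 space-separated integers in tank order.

Answer: 6 6 5

Derivation:
Step 1: flows [0=2,1->2] -> levels [4 8 5]
Step 2: flows [2->0,1->2] -> levels [5 7 5]
Step 3: flows [0=2,1->2] -> levels [5 6 6]
Step 4: flows [2->0,1=2] -> levels [6 6 5]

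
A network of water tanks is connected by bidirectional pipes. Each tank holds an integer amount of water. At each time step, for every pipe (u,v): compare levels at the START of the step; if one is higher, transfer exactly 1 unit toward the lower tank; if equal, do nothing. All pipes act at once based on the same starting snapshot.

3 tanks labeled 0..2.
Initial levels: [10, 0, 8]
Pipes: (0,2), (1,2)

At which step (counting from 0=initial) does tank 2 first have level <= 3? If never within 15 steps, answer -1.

Step 1: flows [0->2,2->1] -> levels [9 1 8]
Step 2: flows [0->2,2->1] -> levels [8 2 8]
Step 3: flows [0=2,2->1] -> levels [8 3 7]
Step 4: flows [0->2,2->1] -> levels [7 4 7]
Step 5: flows [0=2,2->1] -> levels [7 5 6]
Step 6: flows [0->2,2->1] -> levels [6 6 6]
Step 7: flows [0=2,1=2] -> levels [6 6 6]
  -> stable; tank 2 stays at 6 > 3
Tank 2 never reaches <=3 within 15 steps

Answer: -1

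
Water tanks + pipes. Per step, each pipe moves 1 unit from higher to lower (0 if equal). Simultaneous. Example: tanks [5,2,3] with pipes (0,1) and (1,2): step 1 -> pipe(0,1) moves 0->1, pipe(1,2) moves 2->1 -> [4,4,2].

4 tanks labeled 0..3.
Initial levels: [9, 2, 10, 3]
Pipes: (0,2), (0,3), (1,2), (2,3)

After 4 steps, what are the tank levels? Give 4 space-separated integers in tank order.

Step 1: flows [2->0,0->3,2->1,2->3] -> levels [9 3 7 5]
Step 2: flows [0->2,0->3,2->1,2->3] -> levels [7 4 6 7]
Step 3: flows [0->2,0=3,2->1,3->2] -> levels [6 5 7 6]
Step 4: flows [2->0,0=3,2->1,2->3] -> levels [7 6 4 7]

Answer: 7 6 4 7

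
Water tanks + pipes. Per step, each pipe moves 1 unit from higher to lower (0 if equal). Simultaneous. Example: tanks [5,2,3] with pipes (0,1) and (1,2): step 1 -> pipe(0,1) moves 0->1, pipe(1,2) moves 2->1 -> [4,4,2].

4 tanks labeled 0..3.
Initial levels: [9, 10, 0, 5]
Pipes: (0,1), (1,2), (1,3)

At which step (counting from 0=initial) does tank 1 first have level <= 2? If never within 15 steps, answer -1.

Answer: -1

Derivation:
Step 1: flows [1->0,1->2,1->3] -> levels [10 7 1 6]
Step 2: flows [0->1,1->2,1->3] -> levels [9 6 2 7]
Step 3: flows [0->1,1->2,3->1] -> levels [8 7 3 6]
Step 4: flows [0->1,1->2,1->3] -> levels [7 6 4 7]
Step 5: flows [0->1,1->2,3->1] -> levels [6 7 5 6]
Step 6: flows [1->0,1->2,1->3] -> levels [7 4 6 7]
Step 7: flows [0->1,2->1,3->1] -> levels [6 7 5 6]
  -> period-2 cycle (repeats step 5); tank 1 never drops to <=2
Tank 1 never reaches <=2 within 15 steps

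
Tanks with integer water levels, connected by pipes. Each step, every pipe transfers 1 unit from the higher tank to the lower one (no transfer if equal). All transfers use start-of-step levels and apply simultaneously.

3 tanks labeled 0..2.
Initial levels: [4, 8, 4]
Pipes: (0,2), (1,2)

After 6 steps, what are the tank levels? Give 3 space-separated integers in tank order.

Step 1: flows [0=2,1->2] -> levels [4 7 5]
Step 2: flows [2->0,1->2] -> levels [5 6 5]
Step 3: flows [0=2,1->2] -> levels [5 5 6]
Step 4: flows [2->0,2->1] -> levels [6 6 4]
Step 5: flows [0->2,1->2] -> levels [5 5 6]
  -> period-2 cycle: step 5 state = step 3 state
  -> state at step 6: (6-3) mod 2 = 1, same as step 4 -> [6 6 4]

Answer: 6 6 4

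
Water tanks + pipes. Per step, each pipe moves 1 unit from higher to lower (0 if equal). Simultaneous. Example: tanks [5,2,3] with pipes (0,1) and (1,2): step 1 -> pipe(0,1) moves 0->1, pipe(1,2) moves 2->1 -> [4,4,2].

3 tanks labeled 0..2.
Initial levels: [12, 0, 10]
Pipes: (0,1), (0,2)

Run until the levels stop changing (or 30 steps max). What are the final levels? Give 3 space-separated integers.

Step 1: flows [0->1,0->2] -> levels [10 1 11]
Step 2: flows [0->1,2->0] -> levels [10 2 10]
Step 3: flows [0->1,0=2] -> levels [9 3 10]
Step 4: flows [0->1,2->0] -> levels [9 4 9]
Step 5: flows [0->1,0=2] -> levels [8 5 9]
Step 6: flows [0->1,2->0] -> levels [8 6 8]
Step 7: flows [0->1,0=2] -> levels [7 7 8]
Step 8: flows [0=1,2->0] -> levels [8 7 7]
Step 9: flows [0->1,0->2] -> levels [6 8 8]
Step 10: flows [1->0,2->0] -> levels [8 7 7]
  -> period-2 cycle: step 10 state = step 8 state; never stabilizes
  -> state at step 30: (30-8) mod 2 = 0, same as step 8 -> [8 7 7]

Answer: 8 7 7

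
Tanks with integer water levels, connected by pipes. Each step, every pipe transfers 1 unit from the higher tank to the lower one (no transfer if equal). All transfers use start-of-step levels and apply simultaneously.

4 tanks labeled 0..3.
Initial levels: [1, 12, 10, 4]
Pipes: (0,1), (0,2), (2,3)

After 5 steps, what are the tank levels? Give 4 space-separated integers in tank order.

Answer: 8 7 6 6

Derivation:
Step 1: flows [1->0,2->0,2->3] -> levels [3 11 8 5]
Step 2: flows [1->0,2->0,2->3] -> levels [5 10 6 6]
Step 3: flows [1->0,2->0,2=3] -> levels [7 9 5 6]
Step 4: flows [1->0,0->2,3->2] -> levels [7 8 7 5]
Step 5: flows [1->0,0=2,2->3] -> levels [8 7 6 6]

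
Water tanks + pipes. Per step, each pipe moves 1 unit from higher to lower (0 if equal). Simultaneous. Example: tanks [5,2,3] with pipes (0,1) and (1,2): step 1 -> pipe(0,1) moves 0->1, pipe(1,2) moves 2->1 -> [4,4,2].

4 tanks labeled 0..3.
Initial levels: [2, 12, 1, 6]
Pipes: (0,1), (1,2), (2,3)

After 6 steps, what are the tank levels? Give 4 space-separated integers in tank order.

Step 1: flows [1->0,1->2,3->2] -> levels [3 10 3 5]
Step 2: flows [1->0,1->2,3->2] -> levels [4 8 5 4]
Step 3: flows [1->0,1->2,2->3] -> levels [5 6 5 5]
Step 4: flows [1->0,1->2,2=3] -> levels [6 4 6 5]
Step 5: flows [0->1,2->1,2->3] -> levels [5 6 4 6]
Step 6: flows [1->0,1->2,3->2] -> levels [6 4 6 5]

Answer: 6 4 6 5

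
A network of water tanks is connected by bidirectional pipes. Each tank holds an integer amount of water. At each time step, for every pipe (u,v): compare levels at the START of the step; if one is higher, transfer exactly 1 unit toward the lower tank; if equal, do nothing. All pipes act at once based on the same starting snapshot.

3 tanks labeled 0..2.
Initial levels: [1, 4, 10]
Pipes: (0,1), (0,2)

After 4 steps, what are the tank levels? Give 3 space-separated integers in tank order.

Step 1: flows [1->0,2->0] -> levels [3 3 9]
Step 2: flows [0=1,2->0] -> levels [4 3 8]
Step 3: flows [0->1,2->0] -> levels [4 4 7]
Step 4: flows [0=1,2->0] -> levels [5 4 6]

Answer: 5 4 6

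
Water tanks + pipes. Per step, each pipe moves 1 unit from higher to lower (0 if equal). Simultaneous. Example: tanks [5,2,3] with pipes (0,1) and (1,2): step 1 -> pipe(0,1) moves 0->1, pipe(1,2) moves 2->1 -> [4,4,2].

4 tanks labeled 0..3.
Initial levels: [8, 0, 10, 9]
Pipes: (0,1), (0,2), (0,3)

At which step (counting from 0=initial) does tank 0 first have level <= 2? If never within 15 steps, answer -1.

Step 1: flows [0->1,2->0,3->0] -> levels [9 1 9 8]
Step 2: flows [0->1,0=2,0->3] -> levels [7 2 9 9]
Step 3: flows [0->1,2->0,3->0] -> levels [8 3 8 8]
Step 4: flows [0->1,0=2,0=3] -> levels [7 4 8 8]
Step 5: flows [0->1,2->0,3->0] -> levels [8 5 7 7]
Step 6: flows [0->1,0->2,0->3] -> levels [5 6 8 8]
Step 7: flows [1->0,2->0,3->0] -> levels [8 5 7 7]
  -> period-2 cycle (repeats step 5); tank 0 never drops to <=2
Tank 0 never reaches <=2 within 15 steps

Answer: -1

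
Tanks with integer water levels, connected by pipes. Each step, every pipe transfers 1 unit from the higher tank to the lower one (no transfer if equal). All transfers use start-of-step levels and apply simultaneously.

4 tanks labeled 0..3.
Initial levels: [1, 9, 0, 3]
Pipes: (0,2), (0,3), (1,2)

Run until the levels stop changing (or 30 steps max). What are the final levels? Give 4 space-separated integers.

Step 1: flows [0->2,3->0,1->2] -> levels [1 8 2 2]
Step 2: flows [2->0,3->0,1->2] -> levels [3 7 2 1]
Step 3: flows [0->2,0->3,1->2] -> levels [1 6 4 2]
Step 4: flows [2->0,3->0,1->2] -> levels [3 5 4 1]
Step 5: flows [2->0,0->3,1->2] -> levels [3 4 4 2]
Step 6: flows [2->0,0->3,1=2] -> levels [3 4 3 3]
Step 7: flows [0=2,0=3,1->2] -> levels [3 3 4 3]
Step 8: flows [2->0,0=3,2->1] -> levels [4 4 2 3]
Step 9: flows [0->2,0->3,1->2] -> levels [2 3 4 4]
Step 10: flows [2->0,3->0,2->1] -> levels [4 4 2 3]
  -> period-2 cycle: step 10 state = step 8 state; never stabilizes
  -> state at step 30: (30-8) mod 2 = 0, same as step 8 -> [4 4 2 3]

Answer: 4 4 2 3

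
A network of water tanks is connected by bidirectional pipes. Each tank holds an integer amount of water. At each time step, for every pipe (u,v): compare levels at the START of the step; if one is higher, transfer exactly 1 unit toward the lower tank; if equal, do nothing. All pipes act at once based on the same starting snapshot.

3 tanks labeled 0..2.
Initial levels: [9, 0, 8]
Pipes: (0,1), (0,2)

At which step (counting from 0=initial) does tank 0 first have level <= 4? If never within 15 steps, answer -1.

Answer: -1

Derivation:
Step 1: flows [0->1,0->2] -> levels [7 1 9]
Step 2: flows [0->1,2->0] -> levels [7 2 8]
Step 3: flows [0->1,2->0] -> levels [7 3 7]
Step 4: flows [0->1,0=2] -> levels [6 4 7]
Step 5: flows [0->1,2->0] -> levels [6 5 6]
Step 6: flows [0->1,0=2] -> levels [5 6 6]
Step 7: flows [1->0,2->0] -> levels [7 5 5]
Step 8: flows [0->1,0->2] -> levels [5 6 6]
  -> period-2 cycle (repeats step 6); tank 0 never drops to <=4
Tank 0 never reaches <=4 within 15 steps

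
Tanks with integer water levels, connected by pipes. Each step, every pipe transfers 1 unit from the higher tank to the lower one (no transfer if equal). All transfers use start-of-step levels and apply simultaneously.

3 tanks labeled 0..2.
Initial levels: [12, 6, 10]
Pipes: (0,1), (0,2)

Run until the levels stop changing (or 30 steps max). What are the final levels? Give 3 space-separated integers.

Step 1: flows [0->1,0->2] -> levels [10 7 11]
Step 2: flows [0->1,2->0] -> levels [10 8 10]
Step 3: flows [0->1,0=2] -> levels [9 9 10]
Step 4: flows [0=1,2->0] -> levels [10 9 9]
Step 5: flows [0->1,0->2] -> levels [8 10 10]
Step 6: flows [1->0,2->0] -> levels [10 9 9]
  -> period-2 cycle: step 6 state = step 4 state; never stabilizes
  -> state at step 30: (30-4) mod 2 = 0, same as step 4 -> [10 9 9]

Answer: 10 9 9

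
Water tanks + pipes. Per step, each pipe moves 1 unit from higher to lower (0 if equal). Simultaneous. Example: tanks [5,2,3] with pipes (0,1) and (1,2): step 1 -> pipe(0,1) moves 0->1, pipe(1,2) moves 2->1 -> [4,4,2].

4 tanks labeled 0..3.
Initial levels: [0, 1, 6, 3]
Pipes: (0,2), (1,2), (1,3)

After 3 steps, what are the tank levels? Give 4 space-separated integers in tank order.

Step 1: flows [2->0,2->1,3->1] -> levels [1 3 4 2]
Step 2: flows [2->0,2->1,1->3] -> levels [2 3 2 3]
Step 3: flows [0=2,1->2,1=3] -> levels [2 2 3 3]

Answer: 2 2 3 3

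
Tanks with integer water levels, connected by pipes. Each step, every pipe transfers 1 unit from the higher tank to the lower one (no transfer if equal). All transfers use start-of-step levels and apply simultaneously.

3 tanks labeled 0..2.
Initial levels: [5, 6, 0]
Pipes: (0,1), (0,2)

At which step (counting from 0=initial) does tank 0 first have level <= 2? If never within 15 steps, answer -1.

Step 1: flows [1->0,0->2] -> levels [5 5 1]
Step 2: flows [0=1,0->2] -> levels [4 5 2]
Step 3: flows [1->0,0->2] -> levels [4 4 3]
Step 4: flows [0=1,0->2] -> levels [3 4 4]
Step 5: flows [1->0,2->0] -> levels [5 3 3]
Step 6: flows [0->1,0->2] -> levels [3 4 4]
  -> period-2 cycle (repeats step 4); tank 0 never drops to <=2
Tank 0 never reaches <=2 within 15 steps

Answer: -1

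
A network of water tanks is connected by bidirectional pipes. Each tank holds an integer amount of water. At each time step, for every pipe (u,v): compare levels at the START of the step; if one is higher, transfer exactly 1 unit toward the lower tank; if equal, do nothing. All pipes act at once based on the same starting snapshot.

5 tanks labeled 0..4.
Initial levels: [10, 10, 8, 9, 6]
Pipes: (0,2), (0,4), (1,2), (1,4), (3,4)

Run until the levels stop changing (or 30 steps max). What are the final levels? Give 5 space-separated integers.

Step 1: flows [0->2,0->4,1->2,1->4,3->4] -> levels [8 8 10 8 9]
Step 2: flows [2->0,4->0,2->1,4->1,4->3] -> levels [10 10 8 9 6]
  -> period-2 cycle: step 2 state = step 0 state; never stabilizes
  -> state at step 30: (30-0) mod 2 = 0, same as step 0 -> [10 10 8 9 6]

Answer: 10 10 8 9 6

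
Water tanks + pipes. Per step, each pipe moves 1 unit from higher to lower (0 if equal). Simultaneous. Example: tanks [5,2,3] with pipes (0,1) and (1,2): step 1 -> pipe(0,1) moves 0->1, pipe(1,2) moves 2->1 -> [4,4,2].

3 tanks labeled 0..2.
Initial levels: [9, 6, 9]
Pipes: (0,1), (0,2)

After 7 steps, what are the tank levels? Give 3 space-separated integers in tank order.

Answer: 8 8 8

Derivation:
Step 1: flows [0->1,0=2] -> levels [8 7 9]
Step 2: flows [0->1,2->0] -> levels [8 8 8]
Step 3: flows [0=1,0=2] -> levels [8 8 8]
  -> stable; steps 4..7 unchanged -> [8 8 8]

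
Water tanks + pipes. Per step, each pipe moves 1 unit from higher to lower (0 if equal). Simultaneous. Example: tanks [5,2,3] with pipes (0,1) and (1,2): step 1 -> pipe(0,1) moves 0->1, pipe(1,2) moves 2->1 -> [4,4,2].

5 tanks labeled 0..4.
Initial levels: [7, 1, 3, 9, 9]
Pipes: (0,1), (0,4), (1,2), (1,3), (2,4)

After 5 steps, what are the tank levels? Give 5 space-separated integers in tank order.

Answer: 5 7 5 6 6

Derivation:
Step 1: flows [0->1,4->0,2->1,3->1,4->2] -> levels [7 4 3 8 7]
Step 2: flows [0->1,0=4,1->2,3->1,4->2] -> levels [6 5 5 7 6]
Step 3: flows [0->1,0=4,1=2,3->1,4->2] -> levels [5 7 6 6 5]
Step 4: flows [1->0,0=4,1->2,1->3,2->4] -> levels [6 4 6 7 6]
Step 5: flows [0->1,0=4,2->1,3->1,2=4] -> levels [5 7 5 6 6]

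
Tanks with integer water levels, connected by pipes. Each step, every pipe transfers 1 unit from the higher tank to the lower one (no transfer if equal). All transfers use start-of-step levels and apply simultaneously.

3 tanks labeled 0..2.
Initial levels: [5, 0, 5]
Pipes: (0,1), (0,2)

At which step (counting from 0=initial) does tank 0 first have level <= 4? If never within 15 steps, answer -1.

Step 1: flows [0->1,0=2] -> levels [4 1 5]
Tank 0 first reaches <=4 at step 1

Answer: 1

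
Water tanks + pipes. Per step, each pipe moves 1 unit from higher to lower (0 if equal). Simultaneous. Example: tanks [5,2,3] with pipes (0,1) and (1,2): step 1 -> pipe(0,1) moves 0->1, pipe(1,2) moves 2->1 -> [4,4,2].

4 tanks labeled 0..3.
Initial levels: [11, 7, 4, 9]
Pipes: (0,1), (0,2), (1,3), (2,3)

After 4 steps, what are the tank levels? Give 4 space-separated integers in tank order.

Step 1: flows [0->1,0->2,3->1,3->2] -> levels [9 9 6 7]
Step 2: flows [0=1,0->2,1->3,3->2] -> levels [8 8 8 7]
Step 3: flows [0=1,0=2,1->3,2->3] -> levels [8 7 7 9]
Step 4: flows [0->1,0->2,3->1,3->2] -> levels [6 9 9 7]

Answer: 6 9 9 7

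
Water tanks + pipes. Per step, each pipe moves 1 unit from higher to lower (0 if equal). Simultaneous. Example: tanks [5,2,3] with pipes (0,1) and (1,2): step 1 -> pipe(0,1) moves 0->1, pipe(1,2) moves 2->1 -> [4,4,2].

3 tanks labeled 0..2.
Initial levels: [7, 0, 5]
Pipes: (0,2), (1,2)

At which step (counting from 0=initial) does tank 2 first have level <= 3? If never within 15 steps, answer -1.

Answer: -1

Derivation:
Step 1: flows [0->2,2->1] -> levels [6 1 5]
Step 2: flows [0->2,2->1] -> levels [5 2 5]
Step 3: flows [0=2,2->1] -> levels [5 3 4]
Step 4: flows [0->2,2->1] -> levels [4 4 4]
Step 5: flows [0=2,1=2] -> levels [4 4 4]
  -> stable; tank 2 stays at 4 > 3
Tank 2 never reaches <=3 within 15 steps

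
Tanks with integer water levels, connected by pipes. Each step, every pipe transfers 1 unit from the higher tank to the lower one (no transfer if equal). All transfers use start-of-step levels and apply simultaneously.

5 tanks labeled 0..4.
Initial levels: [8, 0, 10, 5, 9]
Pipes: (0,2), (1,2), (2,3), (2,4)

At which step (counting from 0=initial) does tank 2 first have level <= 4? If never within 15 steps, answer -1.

Step 1: flows [2->0,2->1,2->3,2->4] -> levels [9 1 6 6 10]
Step 2: flows [0->2,2->1,2=3,4->2] -> levels [8 2 7 6 9]
Step 3: flows [0->2,2->1,2->3,4->2] -> levels [7 3 7 7 8]
Step 4: flows [0=2,2->1,2=3,4->2] -> levels [7 4 7 7 7]
Step 5: flows [0=2,2->1,2=3,2=4] -> levels [7 5 6 7 7]
Step 6: flows [0->2,2->1,3->2,4->2] -> levels [6 6 8 6 6]
Step 7: flows [2->0,2->1,2->3,2->4] -> levels [7 7 4 7 7]
Tank 2 first reaches <=4 at step 7

Answer: 7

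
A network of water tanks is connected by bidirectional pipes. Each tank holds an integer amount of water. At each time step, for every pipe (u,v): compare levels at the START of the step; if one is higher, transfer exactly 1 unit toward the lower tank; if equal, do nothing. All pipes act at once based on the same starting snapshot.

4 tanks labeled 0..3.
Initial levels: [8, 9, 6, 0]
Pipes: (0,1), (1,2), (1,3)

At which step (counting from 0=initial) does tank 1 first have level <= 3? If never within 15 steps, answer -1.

Answer: -1

Derivation:
Step 1: flows [1->0,1->2,1->3] -> levels [9 6 7 1]
Step 2: flows [0->1,2->1,1->3] -> levels [8 7 6 2]
Step 3: flows [0->1,1->2,1->3] -> levels [7 6 7 3]
Step 4: flows [0->1,2->1,1->3] -> levels [6 7 6 4]
Step 5: flows [1->0,1->2,1->3] -> levels [7 4 7 5]
Step 6: flows [0->1,2->1,3->1] -> levels [6 7 6 4]
  -> period-2 cycle (repeats step 4); tank 1 never drops to <=3
Tank 1 never reaches <=3 within 15 steps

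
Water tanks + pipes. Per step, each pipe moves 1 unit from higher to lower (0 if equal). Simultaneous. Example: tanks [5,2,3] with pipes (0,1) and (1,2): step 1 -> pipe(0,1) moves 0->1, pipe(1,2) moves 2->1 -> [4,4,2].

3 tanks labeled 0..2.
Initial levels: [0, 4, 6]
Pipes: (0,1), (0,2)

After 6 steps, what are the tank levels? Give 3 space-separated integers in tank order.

Step 1: flows [1->0,2->0] -> levels [2 3 5]
Step 2: flows [1->0,2->0] -> levels [4 2 4]
Step 3: flows [0->1,0=2] -> levels [3 3 4]
Step 4: flows [0=1,2->0] -> levels [4 3 3]
Step 5: flows [0->1,0->2] -> levels [2 4 4]
Step 6: flows [1->0,2->0] -> levels [4 3 3]

Answer: 4 3 3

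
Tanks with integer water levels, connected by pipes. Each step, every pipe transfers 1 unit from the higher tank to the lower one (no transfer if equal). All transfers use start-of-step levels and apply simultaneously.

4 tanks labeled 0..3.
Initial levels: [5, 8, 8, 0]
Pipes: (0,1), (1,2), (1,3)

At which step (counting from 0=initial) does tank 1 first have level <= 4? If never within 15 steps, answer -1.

Step 1: flows [1->0,1=2,1->3] -> levels [6 6 8 1]
Step 2: flows [0=1,2->1,1->3] -> levels [6 6 7 2]
Step 3: flows [0=1,2->1,1->3] -> levels [6 6 6 3]
Step 4: flows [0=1,1=2,1->3] -> levels [6 5 6 4]
Step 5: flows [0->1,2->1,1->3] -> levels [5 6 5 5]
Step 6: flows [1->0,1->2,1->3] -> levels [6 3 6 6]
Tank 1 first reaches <=4 at step 6

Answer: 6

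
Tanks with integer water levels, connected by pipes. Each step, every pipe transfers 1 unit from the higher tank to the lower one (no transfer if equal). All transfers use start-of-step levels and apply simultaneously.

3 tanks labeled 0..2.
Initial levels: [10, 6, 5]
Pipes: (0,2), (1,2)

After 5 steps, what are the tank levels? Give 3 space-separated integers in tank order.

Step 1: flows [0->2,1->2] -> levels [9 5 7]
Step 2: flows [0->2,2->1] -> levels [8 6 7]
Step 3: flows [0->2,2->1] -> levels [7 7 7]
Step 4: flows [0=2,1=2] -> levels [7 7 7]
  -> stable; steps 5..5 unchanged -> [7 7 7]

Answer: 7 7 7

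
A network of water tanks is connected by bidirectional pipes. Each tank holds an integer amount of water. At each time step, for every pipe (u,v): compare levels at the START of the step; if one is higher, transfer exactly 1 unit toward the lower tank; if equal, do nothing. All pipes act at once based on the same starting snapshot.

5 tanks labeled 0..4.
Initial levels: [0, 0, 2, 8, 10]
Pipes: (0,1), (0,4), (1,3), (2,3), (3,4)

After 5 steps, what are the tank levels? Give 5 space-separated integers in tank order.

Answer: 3 5 5 2 5

Derivation:
Step 1: flows [0=1,4->0,3->1,3->2,4->3] -> levels [1 1 3 7 8]
Step 2: flows [0=1,4->0,3->1,3->2,4->3] -> levels [2 2 4 6 6]
Step 3: flows [0=1,4->0,3->1,3->2,3=4] -> levels [3 3 5 4 5]
Step 4: flows [0=1,4->0,3->1,2->3,4->3] -> levels [4 4 4 5 3]
Step 5: flows [0=1,0->4,3->1,3->2,3->4] -> levels [3 5 5 2 5]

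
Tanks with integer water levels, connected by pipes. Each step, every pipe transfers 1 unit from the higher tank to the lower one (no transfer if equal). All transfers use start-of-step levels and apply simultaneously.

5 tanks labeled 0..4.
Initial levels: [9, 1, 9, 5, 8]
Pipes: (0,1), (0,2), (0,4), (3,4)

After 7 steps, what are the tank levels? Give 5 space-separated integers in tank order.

Step 1: flows [0->1,0=2,0->4,4->3] -> levels [7 2 9 6 8]
Step 2: flows [0->1,2->0,4->0,4->3] -> levels [8 3 8 7 6]
Step 3: flows [0->1,0=2,0->4,3->4] -> levels [6 4 8 6 8]
Step 4: flows [0->1,2->0,4->0,4->3] -> levels [7 5 7 7 6]
Step 5: flows [0->1,0=2,0->4,3->4] -> levels [5 6 7 6 8]
Step 6: flows [1->0,2->0,4->0,4->3] -> levels [8 5 6 7 6]
Step 7: flows [0->1,0->2,0->4,3->4] -> levels [5 6 7 6 8]

Answer: 5 6 7 6 8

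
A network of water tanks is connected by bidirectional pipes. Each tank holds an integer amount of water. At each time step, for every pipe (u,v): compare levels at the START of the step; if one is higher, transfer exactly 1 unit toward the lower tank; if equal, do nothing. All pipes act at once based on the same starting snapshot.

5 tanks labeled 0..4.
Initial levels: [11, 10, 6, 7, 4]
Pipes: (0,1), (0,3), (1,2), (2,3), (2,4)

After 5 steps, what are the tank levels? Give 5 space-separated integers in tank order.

Step 1: flows [0->1,0->3,1->2,3->2,2->4] -> levels [9 10 7 7 5]
Step 2: flows [1->0,0->3,1->2,2=3,2->4] -> levels [9 8 7 8 6]
Step 3: flows [0->1,0->3,1->2,3->2,2->4] -> levels [7 8 8 8 7]
Step 4: flows [1->0,3->0,1=2,2=3,2->4] -> levels [9 7 7 7 8]
Step 5: flows [0->1,0->3,1=2,2=3,4->2] -> levels [7 8 8 8 7]

Answer: 7 8 8 8 7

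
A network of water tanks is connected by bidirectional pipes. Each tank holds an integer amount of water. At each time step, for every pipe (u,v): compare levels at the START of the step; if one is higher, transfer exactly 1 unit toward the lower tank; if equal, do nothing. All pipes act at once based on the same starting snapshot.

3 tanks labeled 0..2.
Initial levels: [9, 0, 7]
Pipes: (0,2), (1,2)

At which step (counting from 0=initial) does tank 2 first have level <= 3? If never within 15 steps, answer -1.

Answer: -1

Derivation:
Step 1: flows [0->2,2->1] -> levels [8 1 7]
Step 2: flows [0->2,2->1] -> levels [7 2 7]
Step 3: flows [0=2,2->1] -> levels [7 3 6]
Step 4: flows [0->2,2->1] -> levels [6 4 6]
Step 5: flows [0=2,2->1] -> levels [6 5 5]
Step 6: flows [0->2,1=2] -> levels [5 5 6]
Step 7: flows [2->0,2->1] -> levels [6 6 4]
Step 8: flows [0->2,1->2] -> levels [5 5 6]
  -> period-2 cycle (repeats step 6); tank 2 never drops to <=3
Tank 2 never reaches <=3 within 15 steps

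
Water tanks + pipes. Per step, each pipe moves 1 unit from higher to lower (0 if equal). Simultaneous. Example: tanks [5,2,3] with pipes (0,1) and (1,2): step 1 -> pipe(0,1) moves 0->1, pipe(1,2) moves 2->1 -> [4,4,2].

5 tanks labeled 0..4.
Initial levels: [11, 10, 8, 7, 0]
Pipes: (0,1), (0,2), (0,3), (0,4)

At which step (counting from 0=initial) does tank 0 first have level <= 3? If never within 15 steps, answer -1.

Answer: -1

Derivation:
Step 1: flows [0->1,0->2,0->3,0->4] -> levels [7 11 9 8 1]
Step 2: flows [1->0,2->0,3->0,0->4] -> levels [9 10 8 7 2]
Step 3: flows [1->0,0->2,0->3,0->4] -> levels [7 9 9 8 3]
Step 4: flows [1->0,2->0,3->0,0->4] -> levels [9 8 8 7 4]
Step 5: flows [0->1,0->2,0->3,0->4] -> levels [5 9 9 8 5]
Step 6: flows [1->0,2->0,3->0,0=4] -> levels [8 8 8 7 5]
Step 7: flows [0=1,0=2,0->3,0->4] -> levels [6 8 8 8 6]
Step 8: flows [1->0,2->0,3->0,0=4] -> levels [9 7 7 7 6]
Step 9: flows [0->1,0->2,0->3,0->4] -> levels [5 8 8 8 7]
Step 10: flows [1->0,2->0,3->0,4->0] -> levels [9 7 7 7 6]
  -> period-2 cycle (repeats step 8); tank 0 never drops to <=3
Tank 0 never reaches <=3 within 15 steps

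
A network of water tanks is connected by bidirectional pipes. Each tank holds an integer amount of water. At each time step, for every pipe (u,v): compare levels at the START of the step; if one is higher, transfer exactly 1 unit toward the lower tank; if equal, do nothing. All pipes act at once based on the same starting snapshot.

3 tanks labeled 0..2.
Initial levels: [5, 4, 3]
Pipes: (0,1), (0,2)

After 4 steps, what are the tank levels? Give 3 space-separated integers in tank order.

Answer: 5 4 3

Derivation:
Step 1: flows [0->1,0->2] -> levels [3 5 4]
Step 2: flows [1->0,2->0] -> levels [5 4 3]
  -> period-2 cycle: step 2 state = step 0 state
  -> state at step 4: (4-0) mod 2 = 0, same as step 0 -> [5 4 3]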